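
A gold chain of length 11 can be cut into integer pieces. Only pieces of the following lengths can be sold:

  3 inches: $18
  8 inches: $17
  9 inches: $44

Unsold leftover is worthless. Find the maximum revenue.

Let f[k] be the best obtainable value from length k. For each k, try every first piece i and keep the best of price[i] + f[k−i].
f[1] = 0
f[2] = 0
f[3] = 18
f[4] = 18
f[5] = 18
f[6] = 36  (first piece 3, then f[3]=18)
f[7] = 36
f[8] = 36
f[9] = 54  (first piece 3, then f[6]=36)
f[10] = 54
f[11] = 54
One optimal cutting: pieces 3 + 3 + 3 with 2 inches of scrap → $54.

54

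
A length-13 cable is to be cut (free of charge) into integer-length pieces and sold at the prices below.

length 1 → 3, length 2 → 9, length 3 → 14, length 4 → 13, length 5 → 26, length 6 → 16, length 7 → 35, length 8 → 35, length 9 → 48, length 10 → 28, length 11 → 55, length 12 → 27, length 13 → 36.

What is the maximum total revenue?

66

Let r[k] be the best obtainable value from length k. For each k, try every first piece i and keep the best of price[i] + r[k−i].
r[1] = 3
r[2] = max(3+3, 9+0) = 9
r[3] = max(3+9, 9+3, 14+0) = 14
r[4] = max(3+14, 9+9, 14+3, 13+0) = 18
r[5] = max(3+18, 9+14, 14+9, 13+3, 26+0) = 26
r[6] = max(3+26, 9+18, 14+14, 13+9, 26+3, 16+0) = 29
r[7] = max(3+29, 9+26, 14+18, …, 16+3, 35+0) = 35
r[8] = max(3+35, 9+29, 14+26, …, 35+3, 35+0) = 40
r[9] = max(3+40, 9+35, 14+29, …, 35+3, 48+0) = 48
r[10] = max(3+48, 9+40, 14+35, …, 48+3, 28+0) = 52
r[11] = max(3+52, 9+48, 14+40, …, 28+3, 55+0) = 57
r[12] = max(3+57, 9+52, 14+48, …, 55+3, 27+0) = 62
r[13] = max(3+62, 9+57, 14+52, …, 27+3, 36+0) = 66
One optimal cutting: 9 + 2 + 2 → 48 + 9 + 9 = 66.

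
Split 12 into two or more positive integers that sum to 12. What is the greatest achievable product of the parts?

81

Define f[k] = max over 1≤i<k of i · max(k−i, f[k−i]); the inner max lets the remainder stay uncut if that's better.
f[2] = 1·max(1,0) = 1·1 = 1
f[3] = max(1·2, 2·1) = 2
f[4] = max(1·3, 2·2, 3·1) = 4
f[5] = max(1·4, 2·3, 3·2, 4·1) = 6
f[6] = max(1·6, 2·4, 3·3, 4·2, 5·1) = 9
f[7] = max(1·9, 2·6, 3·4, 4·3, 5·2, 6·1) = 12
f[8] = max(1·12, 2·9, 3·6, …, 6·2, 7·1) = 18
f[9] = max(1·18, 2·12, 3·9, …, 7·2, 8·1) = 27
f[10] = max(1·27, 2·18, 3·12, …, 8·2, 9·1) = 36
f[11] = max(1·36, 2·27, 3·18, …, 9·2, 10·1) = 54
f[12] = max(1·54, 2·36, 3·27, …, 10·2, 11·1) = 81
One optimal split: 3 + 3 + 3 + 3; product 3·3·3·3 = 81.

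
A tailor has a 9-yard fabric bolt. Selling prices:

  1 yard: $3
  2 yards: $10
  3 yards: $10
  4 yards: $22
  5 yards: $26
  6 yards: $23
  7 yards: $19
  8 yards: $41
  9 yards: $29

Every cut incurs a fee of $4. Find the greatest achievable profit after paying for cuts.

44

Consider every possible first cut. r[k] is the best of p[i]+r[k−i] over all sellable i≤k, charging 4 whenever i<k.
r[1] = 3
r[2] = max(3+3-4, 10+0) = 10
r[3] = max(3+10-4, 10+3-4, 10+0) = 10
r[4] = max(3+10-4, 10+10-4, 10+3-4, 22+0) = 22
r[5] = max(3+22-4, 10+10-4, 10+10-4, 22+3-4, 26+0) = 26
r[6] = max(3+26-4, 10+22-4, 10+10-4, 22+10-4, 26+3-4, 23+0) = 28
r[7] = max(3+28-4, 10+26-4, 10+22-4, …, 23+3-4, 19+0) = 32
r[8] = max(3+32-4, 10+28-4, 10+26-4, …, 19+3-4, 41+0) = 41
r[9] = max(3+41-4, 10+32-4, 10+28-4, …, 41+3-4, 29+0) = 44
One optimal plan: pieces 5 + 4 (1 cut) → $48 − $4 = $44.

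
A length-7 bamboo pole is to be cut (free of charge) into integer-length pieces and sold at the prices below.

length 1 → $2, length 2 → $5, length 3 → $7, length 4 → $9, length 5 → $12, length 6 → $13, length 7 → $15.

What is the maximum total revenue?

17

Build R[k] bottom-up: R[k] = max over allowed piece i of (p[i] + R[k−i]).
R[1] = 2
R[2] = 5
R[3] = 7  (first piece 1, then R[2]=5)
R[4] = 10  (first piece 2, then R[2]=5)
R[5] = 12  (first piece 1, then R[4]=10)
R[6] = 15  (first piece 2, then R[4]=10)
R[7] = 17  (first piece 1, then R[6]=15)
One optimal cutting: 2 + 2 + 2 + 1 → $5 + $5 + $5 + $2 = $17.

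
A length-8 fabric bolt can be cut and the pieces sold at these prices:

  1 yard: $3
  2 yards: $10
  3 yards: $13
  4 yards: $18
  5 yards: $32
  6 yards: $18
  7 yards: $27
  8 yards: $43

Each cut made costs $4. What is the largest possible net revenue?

Let r[k] be the best obtainable value from length k. For each k, try every first piece i and keep the best of price[i] + r[k−i] minus the 4 cut fee when i<k.
r[1] = 3
r[2] = max(3+3-4, 10+0) = 10
r[3] = max(3+10-4, 10+3-4, 13+0) = 13
r[4] = max(3+13-4, 10+10-4, 13+3-4, 18+0) = 18
r[5] = max(3+18-4, 10+13-4, 13+10-4, 18+3-4, 32+0) = 32
r[6] = max(3+32-4, 10+18-4, 13+13-4, 18+10-4, 32+3-4, 18+0) = 31
r[7] = max(3+31-4, 10+32-4, 13+18-4, …, 18+3-4, 27+0) = 38
r[8] = max(3+38-4, 10+31-4, 13+32-4, …, 27+3-4, 43+0) = 43
Best is to make no cuts and sell whole for $43.

43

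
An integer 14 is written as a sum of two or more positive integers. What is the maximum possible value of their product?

162

Define P[k] = max over 1≤i<k of i · max(k−i, P[k−i]); the inner max lets the remainder stay uncut if that's better.
P[2] = 1*max(1,0) = 1*1 = 1
P[3] = 1*max(2,1) = 1*2 = 2
P[4] = 2*max(2,1) = 2*2 = 4
P[5] = 2*max(3,2) = 2*3 = 6
P[6] = 3*max(3,2) = 3*3 = 9
P[7] = 2*max(5,6) = 2*6 = 12
P[8] = 2*max(6,9) = 2*9 = 18
P[9] = 3*max(6,9) = 3*9 = 27
P[10] = 2*max(8,18) = 2*18 = 36
P[11] = 2*max(9,27) = 2*27 = 54
P[12] = 3*max(9,27) = 3*27 = 81
P[13] = 2*max(11,54) = 2*54 = 108
P[14] = 2*max(12,81) = 2*81 = 162
One optimal split: 3 + 3 + 3 + 3 + 2; product 3*3*3*3*2 = 162.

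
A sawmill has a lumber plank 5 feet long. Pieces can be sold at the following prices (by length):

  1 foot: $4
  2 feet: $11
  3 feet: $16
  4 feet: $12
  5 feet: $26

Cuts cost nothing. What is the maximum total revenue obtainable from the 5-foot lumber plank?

27

Consider every possible first cut. r[k] is the best of p[i]+r[k−i] over all sellable i≤k.
r[1] = 4
r[2] = 11
r[3] = 16
r[4] = 22  (first piece 2, then r[2]=11)
r[5] = 27  (first piece 2, then r[3]=16)
One optimal cutting: 3 + 2 → $16 + $11 = $27.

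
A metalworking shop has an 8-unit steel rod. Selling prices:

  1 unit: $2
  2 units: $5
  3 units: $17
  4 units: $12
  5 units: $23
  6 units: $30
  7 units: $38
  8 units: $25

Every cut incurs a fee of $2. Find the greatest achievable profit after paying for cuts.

38

Build net[k] bottom-up: net[k] = max over allowed piece i of (p[i] + net[k−i]) − 2 per cut.
net[1] = 2
net[2] = max(2+2-2, 5+0) = 5
net[3] = max(2+5-2, 5+2-2, 17+0) = 17
net[4] = max(2+17-2, 5+5-2, 17+2-2, 12+0) = 17
net[5] = max(2+17-2, 5+17-2, 17+5-2, 12+2-2, 23+0) = 23
net[6] = max(2+23-2, 5+17-2, 17+17-2, 12+5-2, 23+2-2, 30+0) = 32
net[7] = max(2+32-2, 5+23-2, 17+17-2, …, 30+2-2, 38+0) = 38
net[8] = max(2+38-2, 5+32-2, 17+23-2, …, 38+2-2, 25+0) = 38
One optimal plan: pieces 7 + 1 (1 cut) → $40 − $2 = $38.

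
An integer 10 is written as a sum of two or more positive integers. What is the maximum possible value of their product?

36

Define f[k] = max over 1≤i<k of i · max(k−i, f[k−i]); the inner max lets the remainder stay uncut if that's better.
f[2] = 1*max(1,0) = 1*1 = 1
f[3] = 1*max(2,1) = 1*2 = 2
f[4] = 2*max(2,1) = 2*2 = 4
f[5] = 2*max(3,2) = 2*3 = 6
f[6] = 3*max(3,2) = 3*3 = 9
f[7] = 2*max(5,6) = 2*6 = 12
f[8] = 2*max(6,9) = 2*9 = 18
f[9] = 3*max(6,9) = 3*9 = 27
f[10] = 2*max(8,18) = 2*18 = 36
One optimal split: 3 + 3 + 2 + 2; product 3*3*2*2 = 36.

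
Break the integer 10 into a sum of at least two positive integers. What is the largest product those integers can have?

Let prod[k] be the best product for length k (with at least one cut). For each first piece i, the rest contributes max(k−i, prod[k−i]).
Small cases: prod[2]=1, prod[3]=2, prod[4]=4, prod[5]=6.
prod[6] = 3·max(3,2) = 3·3 = 9
prod[7] = 2·max(5,6) = 2·6 = 12
prod[8] = 2·max(6,9) = 2·9 = 18
prod[9] = 3·max(6,9) = 3·9 = 27
prod[10] = 2·max(8,18) = 2·18 = 36
One optimal split: 3 + 3 + 2 + 2; product 3·3·2·2 = 36.

36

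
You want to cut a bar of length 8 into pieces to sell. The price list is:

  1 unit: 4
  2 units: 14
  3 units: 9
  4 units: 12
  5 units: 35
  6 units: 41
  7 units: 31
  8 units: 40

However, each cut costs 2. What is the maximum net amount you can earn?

53

Build v[k] bottom-up: v[k] = max over allowed piece i of (p[i] + v[k−i]) − 2 per cut.
v[1] = 4
v[2] = max(4+4-2, 14+0) = 14
v[3] = max(4+14-2, 14+4-2, 9+0) = 16
v[4] = max(4+16-2, 14+14-2, 9+4-2, 12+0) = 26
v[5] = max(4+26-2, 14+16-2, 9+14-2, 12+4-2, 35+0) = 35
v[6] = max(4+35-2, 14+26-2, 9+16-2, 12+14-2, 35+4-2, 41+0) = 41
v[7] = max(4+41-2, 14+35-2, 9+26-2, …, 41+4-2, 31+0) = 47
v[8] = max(4+47-2, 14+41-2, 9+35-2, …, 31+4-2, 40+0) = 53
One optimal plan: pieces 6 + 2 (1 cut) → 55 − 2 = 53.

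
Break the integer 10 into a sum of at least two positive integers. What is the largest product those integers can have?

Define m[k] = max over 1≤i<k of i · max(k−i, m[k−i]); the inner max lets the remainder stay uncut if that's better.
Small cases: m[2]=1, m[3]=2, m[4]=4, m[5]=6.
m[6] = 3×max(3,2) = 3×3 = 9
m[7] = 2×max(5,6) = 2×6 = 12
m[8] = 2×max(6,9) = 2×9 = 18
m[9] = 3×max(6,9) = 3×9 = 27
m[10] = 2×max(8,18) = 2×18 = 36
One optimal split: 3 + 3 + 2 + 2; product 3×3×2×2 = 36.

36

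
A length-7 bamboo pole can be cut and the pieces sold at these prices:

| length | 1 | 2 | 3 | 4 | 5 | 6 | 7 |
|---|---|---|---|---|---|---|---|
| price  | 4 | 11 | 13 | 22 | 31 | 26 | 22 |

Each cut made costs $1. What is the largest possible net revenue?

Consider every possible first cut. r[k] is the best of p[i]+r[k−i] over all sellable i≤k, charging 1 whenever i<k.
r[1] = 4
r[2] = max(4+4-1, 11+0) = 11
r[3] = max(4+11-1, 11+4-1, 13+0) = 14
r[4] = max(4+14-1, 11+11-1, 13+4-1, 22+0) = 22
r[5] = max(4+22-1, 11+14-1, 13+11-1, 22+4-1, 31+0) = 31
r[6] = max(4+31-1, 11+22-1, 13+14-1, 22+11-1, 31+4-1, 26+0) = 34
r[7] = max(4+34-1, 11+31-1, 13+22-1, …, 26+4-1, 22+0) = 41
One optimal plan: pieces 5 + 2 (1 cut) → $42 − $1 = $41.

41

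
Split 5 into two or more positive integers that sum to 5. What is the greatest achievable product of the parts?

6

Let f[k] be the best product for length k (with at least one cut). For each first piece i, the rest contributes max(k−i, f[k−i]).
f[2] = 1×max(1,0) = 1×1 = 1
f[3] = max(1×2, 2×1) = 2
f[4] = max(1×3, 2×2, 3×1) = 4
f[5] = max(1×4, 2×3, 3×2, 4×1) = 6
One optimal split: 3 + 2; product 3×2 = 6.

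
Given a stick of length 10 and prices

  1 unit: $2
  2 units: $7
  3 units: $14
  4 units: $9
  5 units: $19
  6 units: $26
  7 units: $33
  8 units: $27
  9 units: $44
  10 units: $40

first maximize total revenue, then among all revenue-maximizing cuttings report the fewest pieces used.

Let r[k] be the best obtainable value from length k. For each k, try every first piece i and keep the best of price[i] + r[k−i].
r[1] = 2
r[2] = max(2+2, 7+0) = 7
r[3] = max(2+7, 7+2, 14+0) = 14
r[4] = max(2+14, 7+7, 14+2, 9+0) = 16
r[5] = max(2+16, 7+14, 14+7, 9+2, 19+0) = 21
r[6] = max(2+21, 7+16, 14+14, 9+7, 19+2, 26+0) = 28
r[7] = max(2+28, 7+21, 14+16, …, 26+2, 33+0) = 33
r[8] = max(2+33, 7+28, 14+21, …, 33+2, 27+0) = 35
r[9] = max(2+35, 7+33, 14+28, …, 27+2, 44+0) = 44
r[10] = max(2+44, 7+35, 14+33, …, 44+2, 40+0) = 47
Maximum revenue is $47.
Now minimize piece count subject to staying optimal: for each k, pieces[k] = 1 + min over i with p[i]+r[k−i]=r[k] of pieces[k−i].
pieces[7] = 1
pieces[8] = 2
pieces[9] = 1
pieces[10] = 2

2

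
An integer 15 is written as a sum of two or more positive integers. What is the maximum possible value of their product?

243

Fill P[k] for k=2..15: at each k try every first piece i and multiply by the better of (k−i) uncut or P[k−i].
P[2] = 1·max(1,0) = 1·1 = 1
P[3] = max(1·2, 2·1) = 2
P[4] = max(1·3, 2·2, 3·1) = 4
P[5] = max(1·4, 2·3, 3·2, 4·1) = 6
P[6] = max(1·6, 2·4, 3·3, 4·2, 5·1) = 9
P[7] = max(1·9, 2·6, 3·4, 4·3, 5·2, 6·1) = 12
P[8] = max(1·12, 2·9, 3·6, …, 6·2, 7·1) = 18
P[9] = max(1·18, 2·12, 3·9, …, 7·2, 8·1) = 27
P[10] = max(1·27, 2·18, 3·12, …, 8·2, 9·1) = 36
P[11] = max(1·36, 2·27, 3·18, …, 9·2, 10·1) = 54
P[12] = max(1·54, 2·36, 3·27, …, 10·2, 11·1) = 81
P[13] = max(1·81, 2·54, 3·36, …, 11·2, 12·1) = 108
P[14] = max(1·108, 2·81, 3·54, …, 12·2, 13·1) = 162
P[15] = max(1·162, 2·108, 3·81, …, 13·2, 14·1) = 243
One optimal split: 3 + 3 + 3 + 3 + 3; product 3·3·3·3·3 = 243.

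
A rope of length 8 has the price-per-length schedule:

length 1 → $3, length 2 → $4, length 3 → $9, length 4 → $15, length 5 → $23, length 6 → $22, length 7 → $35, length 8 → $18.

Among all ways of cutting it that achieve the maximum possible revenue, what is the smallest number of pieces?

Build r[k] bottom-up: r[k] = max over allowed piece i of (p[i] + r[k−i]).
r[1] = 3
r[2] = max(3+3, 4+0) = 6
r[3] = max(3+6, 4+3, 9+0) = 9
r[4] = max(3+9, 4+6, 9+3, 15+0) = 15
r[5] = max(3+15, 4+9, 9+6, 15+3, 23+0) = 23
r[6] = max(3+23, 4+15, 9+9, 15+6, 23+3, 22+0) = 26
r[7] = max(3+26, 4+23, 9+15, …, 22+3, 35+0) = 35
r[8] = max(3+35, 4+26, 9+23, …, 35+3, 18+0) = 38
Maximum revenue is $38.
Now minimize piece count subject to staying optimal: for each k, pieces[k] = 1 + min over i with p[i]+r[k−i]=r[k] of pieces[k−i].
pieces[5] = 1
pieces[6] = 2
pieces[7] = 1
pieces[8] = 2

2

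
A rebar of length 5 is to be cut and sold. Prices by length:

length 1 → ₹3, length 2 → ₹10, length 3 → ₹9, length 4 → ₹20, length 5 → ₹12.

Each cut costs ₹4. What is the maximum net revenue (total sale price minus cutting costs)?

Consider every possible first cut. v[k] is the best of p[i]+v[k−i] over all sellable i≤k, charging 4 whenever i<k.
v[1] = 3
v[2] = max(3+3-4, 10+0) = 10
v[3] = max(3+10-4, 10+3-4, 9+0) = 9
v[4] = max(3+9-4, 10+10-4, 9+3-4, 20+0) = 20
v[5] = max(3+20-4, 10+9-4, 9+10-4, 20+3-4, 12+0) = 19
One optimal plan: pieces 4 + 1 (1 cut) → ₹23 − ₹4 = ₹19.

19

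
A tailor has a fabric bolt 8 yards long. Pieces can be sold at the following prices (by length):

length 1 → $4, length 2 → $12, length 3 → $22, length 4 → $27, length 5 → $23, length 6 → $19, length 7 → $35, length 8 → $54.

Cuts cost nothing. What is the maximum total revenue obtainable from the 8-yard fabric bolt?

Let R[k] be the best obtainable value from length k. For each k, try every first piece i and keep the best of price[i] + R[k−i].
R[1] = 4
R[2] = max(4+4, 12+0) = 12
R[3] = max(4+12, 12+4, 22+0) = 22
R[4] = max(4+22, 12+12, 22+4, 27+0) = 27
R[5] = max(4+27, 12+22, 22+12, 27+4, 23+0) = 34
R[6] = max(4+34, 12+27, 22+22, 27+12, 23+4, 19+0) = 44
R[7] = max(4+44, 12+34, 22+27, …, 19+4, 35+0) = 49
R[8] = max(4+49, 12+44, 22+34, …, 35+4, 54+0) = 56
One optimal cutting: 3 + 3 + 2 → $22 + $22 + $12 = $56.

56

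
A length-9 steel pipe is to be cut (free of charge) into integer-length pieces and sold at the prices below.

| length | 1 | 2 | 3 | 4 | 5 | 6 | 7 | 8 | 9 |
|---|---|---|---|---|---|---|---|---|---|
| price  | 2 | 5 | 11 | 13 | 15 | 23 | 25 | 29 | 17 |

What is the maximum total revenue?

Let r[k] be the best obtainable value from length k. For each k, try every first piece i and keep the best of price[i] + r[k−i].
r[1] = 2
r[2] = max(2+2, 5+0) = 5
r[3] = max(2+5, 5+2, 11+0) = 11
r[4] = max(2+11, 5+5, 11+2, 13+0) = 13
r[5] = max(2+13, 5+11, 11+5, 13+2, 15+0) = 16
r[6] = max(2+16, 5+13, 11+11, 13+5, 15+2, 23+0) = 23
r[7] = max(2+23, 5+16, 11+13, …, 23+2, 25+0) = 25
r[8] = max(2+25, 5+23, 11+16, …, 25+2, 29+0) = 29
r[9] = max(2+29, 5+25, 11+23, …, 29+2, 17+0) = 34
One optimal cutting: 6 + 3 → $23 + $11 = $34.

34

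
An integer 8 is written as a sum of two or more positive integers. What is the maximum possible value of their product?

18

Fill m[k] for k=2..8: at each k try every first piece i and multiply by the better of (k−i) uncut or m[k−i].
m[2] = 1·max(1,0) = 1·1 = 1
m[3] = 1·max(2,1) = 1·2 = 2
m[4] = 2·max(2,1) = 2·2 = 4
m[5] = 2·max(3,2) = 2·3 = 6
m[6] = 3·max(3,2) = 3·3 = 9
m[7] = 2·max(5,6) = 2·6 = 12
m[8] = 2·max(6,9) = 2·9 = 18
One optimal split: 3 + 3 + 2; product 3·3·2 = 18.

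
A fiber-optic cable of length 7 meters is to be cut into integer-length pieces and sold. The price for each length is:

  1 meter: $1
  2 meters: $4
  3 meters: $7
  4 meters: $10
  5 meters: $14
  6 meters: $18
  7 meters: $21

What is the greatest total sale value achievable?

Let best[k] be the best obtainable value from length k. For each k, try every first piece i and keep the best of price[i] + best[k−i].
best[1] = 1
best[2] = max(1+1, 4+0) = 4
best[3] = max(1+4, 4+1, 7+0) = 7
best[4] = max(1+7, 4+4, 7+1, 10+0) = 10
best[5] = max(1+10, 4+7, 7+4, 10+1, 14+0) = 14
best[6] = max(1+14, 4+10, 7+7, 10+4, 14+1, 18+0) = 18
best[7] = max(1+18, 4+14, 7+10, …, 18+1, 21+0) = 21
Best is to sell the whole 7-meter piece uncut for $21.

21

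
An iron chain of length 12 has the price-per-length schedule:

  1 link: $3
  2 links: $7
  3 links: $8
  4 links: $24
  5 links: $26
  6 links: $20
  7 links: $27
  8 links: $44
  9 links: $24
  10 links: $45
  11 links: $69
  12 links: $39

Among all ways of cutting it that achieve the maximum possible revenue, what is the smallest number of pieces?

2

Consider every possible first cut. r[k] is the best of p[i]+r[k−i] over all sellable i≤k.
r[1] = 3
r[2] = 7
r[3] = 10  (first piece 1, then r[2]=7)
r[4] = 24
r[5] = 27  (first piece 1, then r[4]=24)
r[6] = 31  (first piece 2, then r[4]=24)
r[7] = 34  (first piece 1, then r[6]=31)
r[8] = 48  (first piece 4, then r[4]=24)
r[9] = 51  (first piece 1, then r[8]=48)
r[10] = 55  (first piece 2, then r[8]=48)
r[11] = 69
r[12] = 72  (first piece 1, then r[11]=69)
Maximum revenue is $72.
Now minimize piece count subject to staying optimal: for each k, pieces[k] = 1 + min over i with p[i]+r[k−i]=r[k] of pieces[k−i].
pieces[9] = 3
pieces[10] = 3
pieces[11] = 1
pieces[12] = 2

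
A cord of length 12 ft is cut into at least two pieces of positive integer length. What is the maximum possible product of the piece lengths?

Define g[k] = max over 1≤i<k of i · max(k−i, g[k−i]); the inner max lets the remainder stay uncut if that's better.
g[2] = 1×max(1,0) = 1×1 = 1
g[3] = 1×max(2,1) = 1×2 = 2
g[4] = 2×max(2,1) = 2×2 = 4
g[5] = 2×max(3,2) = 2×3 = 6
g[6] = 3×max(3,2) = 3×3 = 9
g[7] = 2×max(5,6) = 2×6 = 12
g[8] = 2×max(6,9) = 2×9 = 18
g[9] = 3×max(6,9) = 3×9 = 27
g[10] = 2×max(8,18) = 2×18 = 36
g[11] = 2×max(9,27) = 2×27 = 54
g[12] = 3×max(9,27) = 3×27 = 81
One optimal split: 3 + 3 + 3 + 3; product 3×3×3×3 = 81.

81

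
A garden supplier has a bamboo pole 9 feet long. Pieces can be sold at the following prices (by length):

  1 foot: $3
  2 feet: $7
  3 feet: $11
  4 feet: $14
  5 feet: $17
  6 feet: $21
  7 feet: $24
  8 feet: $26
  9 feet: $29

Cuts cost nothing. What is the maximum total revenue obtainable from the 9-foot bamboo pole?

33

Let best[k] be the best obtainable value from length k. For each k, try every first piece i and keep the best of price[i] + best[k−i].
best[1] = 3
best[2] = 7
best[3] = 11
best[4] = 14  (first piece 1, then best[3]=11)
best[5] = 18  (first piece 2, then best[3]=11)
best[6] = 22  (first piece 3, then best[3]=11)
best[7] = 25  (first piece 1, then best[6]=22)
best[8] = 29  (first piece 2, then best[6]=22)
best[9] = 33  (first piece 3, then best[6]=22)
One optimal cutting: 3 + 3 + 3 → $11 + $11 + $11 = $33.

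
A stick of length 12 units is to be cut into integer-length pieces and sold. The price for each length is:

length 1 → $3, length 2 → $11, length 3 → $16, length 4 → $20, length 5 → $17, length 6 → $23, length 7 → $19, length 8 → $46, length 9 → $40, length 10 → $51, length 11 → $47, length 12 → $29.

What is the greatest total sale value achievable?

68

Consider every possible first cut. v[k] is the best of p[i]+v[k−i] over all sellable i≤k.
v[1] = 3
v[2] = 11
v[3] = 16
v[4] = 22  (first piece 2, then v[2]=11)
v[5] = 27  (first piece 2, then v[3]=16)
v[6] = 33  (first piece 2, then v[4]=22)
v[7] = 38  (first piece 2, then v[5]=27)
v[8] = 46
v[9] = 49  (first piece 1, then v[8]=46)
v[10] = 57  (first piece 2, then v[8]=46)
v[11] = 62  (first piece 3, then v[8]=46)
v[12] = 68  (first piece 2, then v[10]=57)
One optimal cutting: 8 + 2 + 2 → $46 + $11 + $11 = $68.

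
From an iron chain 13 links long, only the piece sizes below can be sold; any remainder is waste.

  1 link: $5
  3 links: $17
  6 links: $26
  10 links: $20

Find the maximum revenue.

73

Build r[k] bottom-up: r[k] = max over allowed piece i of (p[i] + r[k−i]).
r[1] = 5
r[2] = 10  (first piece 1, then r[1]=5)
r[3] = 17
r[4] = 22  (first piece 1, then r[3]=17)
r[5] = 27  (first piece 1, then r[4]=22)
r[6] = 34  (first piece 3, then r[3]=17)
r[7] = 39  (first piece 1, then r[6]=34)
r[8] = 44  (first piece 1, then r[7]=39)
r[9] = 51  (first piece 3, then r[6]=34)
r[10] = 56  (first piece 1, then r[9]=51)
r[11] = 61  (first piece 1, then r[10]=56)
r[12] = 68  (first piece 3, then r[9]=51)
r[13] = 73  (first piece 1, then r[12]=68)
One optimal cutting: 3 + 3 + 3 + 3 + 1 → $73.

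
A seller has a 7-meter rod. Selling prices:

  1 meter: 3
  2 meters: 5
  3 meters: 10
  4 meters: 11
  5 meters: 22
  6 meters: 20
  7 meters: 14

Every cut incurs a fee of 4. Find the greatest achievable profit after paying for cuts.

Build v[k] bottom-up: v[k] = max over allowed piece i of (p[i] + v[k−i]) − 4 per cut.
v[1] = 3
v[2] = max(3+3-4, 5+0) = 5
v[3] = max(3+5-4, 5+3-4, 10+0) = 10
v[4] = max(3+10-4, 5+5-4, 10+3-4, 11+0) = 11
v[5] = max(3+11-4, 5+10-4, 10+5-4, 11+3-4, 22+0) = 22
v[6] = max(3+22-4, 5+11-4, 10+10-4, 11+5-4, 22+3-4, 20+0) = 21
v[7] = max(3+21-4, 5+22-4, 10+11-4, …, 20+3-4, 14+0) = 23
One optimal plan: pieces 5 + 2 (1 cut) → 27 − 4 = 23.

23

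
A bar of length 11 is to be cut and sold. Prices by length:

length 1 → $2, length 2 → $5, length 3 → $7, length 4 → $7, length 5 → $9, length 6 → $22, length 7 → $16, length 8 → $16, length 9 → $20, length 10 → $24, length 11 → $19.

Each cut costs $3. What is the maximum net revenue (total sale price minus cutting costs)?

Let net[k] be the best obtainable value from length k. For each k, try every first piece i and keep the best of price[i] + net[k−i] minus the 3 cut fee when i<k.
net[1] = 2
net[2] = max(2+2-3, 5+0) = 5
net[3] = max(2+5-3, 5+2-3, 7+0) = 7
net[4] = max(2+7-3, 5+5-3, 7+2-3, 7+0) = 7
net[5] = max(2+7-3, 5+7-3, 7+5-3, 7+2-3, 9+0) = 9
net[6] = max(2+9-3, 5+7-3, 7+7-3, 7+5-3, 9+2-3, 22+0) = 22
net[7] = max(2+22-3, 5+9-3, 7+7-3, …, 22+2-3, 16+0) = 21
net[8] = max(2+21-3, 5+22-3, 7+9-3, …, 16+2-3, 16+0) = 24
net[9] = max(2+24-3, 5+21-3, 7+22-3, …, 16+2-3, 20+0) = 26
net[10] = max(2+26-3, 5+24-3, 7+21-3, …, 20+2-3, 24+0) = 26
net[11] = max(2+26-3, 5+26-3, 7+24-3, …, 24+2-3, 19+0) = 28
One optimal plan: pieces 6 + 3 + 2 (2 cuts) → $34 − $6 = $28.

28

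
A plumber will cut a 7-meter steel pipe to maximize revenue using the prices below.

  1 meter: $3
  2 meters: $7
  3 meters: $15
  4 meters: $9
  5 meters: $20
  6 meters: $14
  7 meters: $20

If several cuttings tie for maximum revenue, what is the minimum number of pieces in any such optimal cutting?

Build r[k] bottom-up: r[k] = max over allowed piece i of (p[i] + r[k−i]).
r[1] = 3
r[2] = max(3+3, 7+0) = 7
r[3] = max(3+7, 7+3, 15+0) = 15
r[4] = max(3+15, 7+7, 15+3, 9+0) = 18
r[5] = max(3+18, 7+15, 15+7, 9+3, 20+0) = 22
r[6] = max(3+22, 7+18, 15+15, 9+7, 20+3, 14+0) = 30
r[7] = max(3+30, 7+22, 15+18, …, 14+3, 20+0) = 33
Maximum revenue is $33.
Now minimize piece count subject to staying optimal: for each k, pieces[k] = 1 + min over i with p[i]+r[k−i]=r[k] of pieces[k−i].
pieces[4] = 2
pieces[5] = 2
pieces[6] = 2
pieces[7] = 3

3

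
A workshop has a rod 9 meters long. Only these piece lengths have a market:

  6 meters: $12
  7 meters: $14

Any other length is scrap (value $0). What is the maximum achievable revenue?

14

Build best[k] bottom-up: best[k] = max over allowed piece i of (p[i] + best[k−i]).
best[1] = 0
best[2] = 0
best[3] = 0
best[4] = 0
best[5] = 0
best[6] = 12
best[7] = max(12+0, 14+0) = 14
best[8] = max(12+0, 14+0) = 14
best[9] = max(12+0, 14+0) = 14
One optimal cutting: pieces 7 with 2 meters of scrap → $14.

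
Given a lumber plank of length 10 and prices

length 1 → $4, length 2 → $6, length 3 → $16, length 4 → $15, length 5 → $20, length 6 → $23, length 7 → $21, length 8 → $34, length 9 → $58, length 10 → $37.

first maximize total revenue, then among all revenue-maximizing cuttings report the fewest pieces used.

Consider every possible first cut. r[k] is the best of p[i]+r[k−i] over all sellable i≤k.
r[1] = 4
r[2] = max(4+4, 6+0) = 8
r[3] = max(4+8, 6+4, 16+0) = 16
r[4] = max(4+16, 6+8, 16+4, 15+0) = 20
r[5] = max(4+20, 6+16, 16+8, 15+4, 20+0) = 24
r[6] = max(4+24, 6+20, 16+16, 15+8, 20+4, 23+0) = 32
r[7] = max(4+32, 6+24, 16+20, …, 23+4, 21+0) = 36
r[8] = max(4+36, 6+32, 16+24, …, 21+4, 34+0) = 40
r[9] = max(4+40, 6+36, 16+32, …, 34+4, 58+0) = 58
r[10] = max(4+58, 6+40, 16+36, …, 58+4, 37+0) = 62
Maximum revenue is $62.
Now minimize piece count subject to staying optimal: for each k, pieces[k] = 1 + min over i with p[i]+r[k−i]=r[k] of pieces[k−i].
pieces[7] = 3
pieces[8] = 4
pieces[9] = 1
pieces[10] = 2

2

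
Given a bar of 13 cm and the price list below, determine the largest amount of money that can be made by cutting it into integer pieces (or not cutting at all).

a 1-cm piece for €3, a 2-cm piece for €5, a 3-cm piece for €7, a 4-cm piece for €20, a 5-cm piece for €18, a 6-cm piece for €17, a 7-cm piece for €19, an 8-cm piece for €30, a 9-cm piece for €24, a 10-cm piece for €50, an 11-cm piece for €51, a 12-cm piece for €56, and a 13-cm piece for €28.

63

Build R[k] bottom-up: R[k] = max over allowed piece i of (p[i] + R[k−i]).
R[1] = 3
R[2] = max(3+3, 5+0) = 6
R[3] = max(3+6, 5+3, 7+0) = 9
R[4] = max(3+9, 5+6, 7+3, 20+0) = 20
R[5] = max(3+20, 5+9, 7+6, 20+3, 18+0) = 23
R[6] = max(3+23, 5+20, 7+9, 20+6, 18+3, 17+0) = 26
R[7] = max(3+26, 5+23, 7+20, …, 17+3, 19+0) = 29
R[8] = max(3+29, 5+26, 7+23, …, 19+3, 30+0) = 40
R[9] = max(3+40, 5+29, 7+26, …, 30+3, 24+0) = 43
R[10] = max(3+43, 5+40, 7+29, …, 24+3, 50+0) = 50
R[11] = max(3+50, 5+43, 7+40, …, 50+3, 51+0) = 53
R[12] = max(3+53, 5+50, 7+43, …, 51+3, 56+0) = 60
R[13] = max(3+60, 5+53, 7+50, …, 56+3, 28+0) = 63
One optimal cutting: 4 + 4 + 4 + 1 → €20 + €20 + €20 + €3 = €63.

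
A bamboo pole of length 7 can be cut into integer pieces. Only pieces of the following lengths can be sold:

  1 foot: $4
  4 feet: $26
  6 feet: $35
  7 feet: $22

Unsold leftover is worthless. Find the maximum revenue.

39

Let r[k] be the best obtainable value from length k. For each k, try every first piece i and keep the best of price[i] + r[k−i].
r[1] = 4
r[2] = 8  (first piece 1, then r[1]=4)
r[3] = 12  (first piece 1, then r[2]=8)
r[4] = max(4+12, 26+0) = 26
r[5] = max(4+26, 26+4) = 30
r[6] = max(4+30, 26+8, 35+0) = 35
r[7] = max(4+35, 26+12, 35+4, 22+0) = 39
One optimal cutting: 6 + 1 → $39.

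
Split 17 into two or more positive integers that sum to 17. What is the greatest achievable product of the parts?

486

Fill P[k] for k=2..17: at each k try every first piece i and multiply by the better of (k−i) uncut or P[k−i].
P[2] = 1·max(1,0) = 1·1 = 1
P[3] = max(1·2, 2·1) = 2
P[4] = max(1·3, 2·2, 3·1) = 4
P[5] = max(1·4, 2·3, 3·2, 4·1) = 6
P[6] = max(1·6, 2·4, 3·3, 4·2, 5·1) = 9
P[7] = max(1·9, 2·6, 3·4, 4·3, 5·2, 6·1) = 12
P[8] = max(1·12, 2·9, 3·6, …, 6·2, 7·1) = 18
P[9] = max(1·18, 2·12, 3·9, …, 7·2, 8·1) = 27
P[10] = max(1·27, 2·18, 3·12, …, 8·2, 9·1) = 36
P[11] = max(1·36, 2·27, 3·18, …, 9·2, 10·1) = 54
P[12] = max(1·54, 2·36, 3·27, …, 10·2, 11·1) = 81
P[13] = max(1·81, 2·54, 3·36, …, 11·2, 12·1) = 108
P[14] = max(1·108, 2·81, 3·54, …, 12·2, 13·1) = 162
P[15] = max(1·162, 2·108, 3·81, …, 13·2, 14·1) = 243
P[16] = max(1·243, 2·162, 3·108, …, 14·2, 15·1) = 324
P[17] = max(1·324, 2·243, 3·162, …, 15·2, 16·1) = 486
One optimal split: 3 + 3 + 3 + 3 + 3 + 2; product 3·3·3·3·3·2 = 486.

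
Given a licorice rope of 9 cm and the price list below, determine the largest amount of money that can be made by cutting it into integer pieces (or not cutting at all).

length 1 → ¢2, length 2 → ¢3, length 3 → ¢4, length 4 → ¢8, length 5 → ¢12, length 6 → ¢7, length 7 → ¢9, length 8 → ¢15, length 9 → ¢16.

20

Consider every possible first cut. R[k] is the best of p[i]+R[k−i] over all sellable i≤k.
R[1] = 2
R[2] = max(2+2, 3+0) = 4
R[3] = max(2+4, 3+2, 4+0) = 6
R[4] = max(2+6, 3+4, 4+2, 8+0) = 8
R[5] = max(2+8, 3+6, 4+4, 8+2, 12+0) = 12
R[6] = max(2+12, 3+8, 4+6, 8+4, 12+2, 7+0) = 14
R[7] = max(2+14, 3+12, 4+8, …, 7+2, 9+0) = 16
R[8] = max(2+16, 3+14, 4+12, …, 9+2, 15+0) = 18
R[9] = max(2+18, 3+16, 4+14, …, 15+2, 16+0) = 20
One optimal cutting: 5 + 1 + 1 + 1 + 1 → ¢12 + ¢2 + ¢2 + ¢2 + ¢2 = ¢20.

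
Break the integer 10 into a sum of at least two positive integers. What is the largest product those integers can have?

Define m[k] = max over 1≤i<k of i · max(k−i, m[k−i]); the inner max lets the remainder stay uncut if that's better.
m[2] = 1·max(1,0) = 1·1 = 1
m[3] = max(1·2, 2·1) = 2
m[4] = max(1·3, 2·2, 3·1) = 4
m[5] = max(1·4, 2·3, 3·2, 4·1) = 6
m[6] = max(1·6, 2·4, 3·3, 4·2, 5·1) = 9
m[7] = max(1·9, 2·6, 3·4, 4·3, 5·2, 6·1) = 12
m[8] = max(1·12, 2·9, 3·6, …, 6·2, 7·1) = 18
m[9] = max(1·18, 2·12, 3·9, …, 7·2, 8·1) = 27
m[10] = max(1·27, 2·18, 3·12, …, 8·2, 9·1) = 36
One optimal split: 3 + 3 + 2 + 2; product 3·3·2·2 = 36.

36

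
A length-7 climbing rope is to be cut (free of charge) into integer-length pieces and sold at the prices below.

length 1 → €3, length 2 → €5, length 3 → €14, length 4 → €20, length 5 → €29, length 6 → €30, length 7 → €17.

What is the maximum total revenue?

35

Consider every possible first cut. r[k] is the best of p[i]+r[k−i] over all sellable i≤k.
r[1] = 3
r[2] = 6  (first piece 1, then r[1]=3)
r[3] = 14
r[4] = 20
r[5] = 29
r[6] = 32  (first piece 1, then r[5]=29)
r[7] = 35  (first piece 1, then r[6]=32)
One optimal cutting: 5 + 1 + 1 → €29 + €3 + €3 = €35.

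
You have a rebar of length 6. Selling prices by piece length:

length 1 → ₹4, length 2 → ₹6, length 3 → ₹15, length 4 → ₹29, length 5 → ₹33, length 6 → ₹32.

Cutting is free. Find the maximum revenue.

37

Consider every possible first cut. v[k] is the best of p[i]+v[k−i] over all sellable i≤k.
v[1] = 4
v[2] = max(4+4, 6+0) = 8
v[3] = max(4+8, 6+4, 15+0) = 15
v[4] = max(4+15, 6+8, 15+4, 29+0) = 29
v[5] = max(4+29, 6+15, 15+8, 29+4, 33+0) = 33
v[6] = max(4+33, 6+29, 15+15, 29+8, 33+4, 32+0) = 37
One optimal cutting: 4 + 1 + 1 → ₹29 + ₹4 + ₹4 = ₹37.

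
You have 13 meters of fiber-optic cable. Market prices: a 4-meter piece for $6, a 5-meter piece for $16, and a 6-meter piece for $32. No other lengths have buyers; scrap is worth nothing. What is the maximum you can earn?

Build best[k] bottom-up: best[k] = max over allowed piece i of (p[i] + best[k−i]).
best[1] = 0
best[2] = 0
best[3] = 0
best[4] = 6
best[5] = 16
best[6] = 32
best[7] = 32
best[8] = 32
best[9] = 32
best[10] = 38  (first piece 4, then best[6]=32)
best[11] = 48  (first piece 5, then best[6]=32)
best[12] = 64  (first piece 6, then best[6]=32)
best[13] = 64
One optimal cutting: pieces 6 + 6 with 1 meter of scrap → $64.

64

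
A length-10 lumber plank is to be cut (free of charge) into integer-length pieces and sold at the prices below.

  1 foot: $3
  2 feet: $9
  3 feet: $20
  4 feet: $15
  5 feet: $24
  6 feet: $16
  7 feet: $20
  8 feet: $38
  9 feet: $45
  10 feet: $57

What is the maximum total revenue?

Consider every possible first cut. R[k] is the best of p[i]+R[k−i] over all sellable i≤k.
R[1] = 3
R[2] = 9
R[3] = 20
R[4] = 23  (first piece 1, then R[3]=20)
R[5] = 29  (first piece 2, then R[3]=20)
R[6] = 40  (first piece 3, then R[3]=20)
R[7] = 43  (first piece 1, then R[6]=40)
R[8] = 49  (first piece 2, then R[6]=40)
R[9] = 60  (first piece 3, then R[6]=40)
R[10] = 63  (first piece 1, then R[9]=60)
One optimal cutting: 3 + 3 + 3 + 1 → $20 + $20 + $20 + $3 = $63.

63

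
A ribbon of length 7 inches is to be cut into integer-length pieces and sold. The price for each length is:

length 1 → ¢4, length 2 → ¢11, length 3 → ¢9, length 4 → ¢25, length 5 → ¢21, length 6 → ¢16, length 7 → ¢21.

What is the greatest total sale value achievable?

40

Let best[k] be the best obtainable value from length k. For each k, try every first piece i and keep the best of price[i] + best[k−i].
best[1] = 4
best[2] = max(4+4, 11+0) = 11
best[3] = max(4+11, 11+4, 9+0) = 15
best[4] = max(4+15, 11+11, 9+4, 25+0) = 25
best[5] = max(4+25, 11+15, 9+11, 25+4, 21+0) = 29
best[6] = max(4+29, 11+25, 9+15, 25+11, 21+4, 16+0) = 36
best[7] = max(4+36, 11+29, 9+25, …, 16+4, 21+0) = 40
One optimal cutting: 4 + 2 + 1 → ¢25 + ¢11 + ¢4 = ¢40.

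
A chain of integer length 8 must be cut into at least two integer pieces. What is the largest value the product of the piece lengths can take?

18

Fill prod[k] for k=2..8: at each k try every first piece i and multiply by the better of (k−i) uncut or prod[k−i].
Small cases: prod[2]=1.
prod[3] = 1·max(2,1) = 1·2 = 2
prod[4] = 2·max(2,1) = 2·2 = 4
prod[5] = 2·max(3,2) = 2·3 = 6
prod[6] = 3·max(3,2) = 3·3 = 9
prod[7] = 2·max(5,6) = 2·6 = 12
prod[8] = 2·max(6,9) = 2·9 = 18
One optimal split: 3 + 3 + 2; product 3·3·2 = 18.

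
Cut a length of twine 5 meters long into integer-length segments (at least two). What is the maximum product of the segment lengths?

6

Fill g[k] for k=2..5: at each k try every first piece i and multiply by the better of (k−i) uncut or g[k−i].
g[2] = 1*max(1,0) = 1*1 = 1
g[3] = 1*max(2,1) = 1*2 = 2
g[4] = 2*max(2,1) = 2*2 = 4
g[5] = 2*max(3,2) = 2*3 = 6
One optimal split: 3 + 2; product 3*2 = 6.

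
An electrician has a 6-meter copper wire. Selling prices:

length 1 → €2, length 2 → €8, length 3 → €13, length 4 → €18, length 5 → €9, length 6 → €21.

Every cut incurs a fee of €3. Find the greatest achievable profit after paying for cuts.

Build net[k] bottom-up: net[k] = max over allowed piece i of (p[i] + net[k−i]) − 3 per cut.
net[1] = 2
net[2] = 8
net[3] = 13
net[4] = 18
net[5] = 18  (first piece 2, then net[3]=13)
net[6] = 23  (first piece 2, then net[4]=18)
One optimal plan: pieces 4 + 2 (1 cut) → €26 − €3 = €23.

23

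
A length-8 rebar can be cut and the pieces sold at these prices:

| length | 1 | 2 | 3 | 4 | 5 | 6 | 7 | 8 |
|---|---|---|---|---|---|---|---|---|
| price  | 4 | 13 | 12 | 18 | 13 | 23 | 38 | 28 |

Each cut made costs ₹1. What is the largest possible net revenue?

49

Let net[k] be the best obtainable value from length k. For each k, try every first piece i and keep the best of price[i] + net[k−i] minus the 1 cut fee when i<k.
net[1] = 4
net[2] = 13
net[3] = 16  (first piece 1, then net[2]=13)
net[4] = 25  (first piece 2, then net[2]=13)
net[5] = 28  (first piece 1, then net[4]=25)
net[6] = 37  (first piece 2, then net[4]=25)
net[7] = 40  (first piece 1, then net[6]=37)
net[8] = 49  (first piece 2, then net[6]=37)
One optimal plan: pieces 2 + 2 + 2 + 2 (3 cuts) → ₹52 − ₹3 = ₹49.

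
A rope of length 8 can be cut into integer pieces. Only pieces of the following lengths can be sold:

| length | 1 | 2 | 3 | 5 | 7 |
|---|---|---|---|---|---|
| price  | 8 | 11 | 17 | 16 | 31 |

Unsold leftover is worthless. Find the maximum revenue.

64

Consider every possible first cut. r[k] is the best of p[i]+r[k−i] over all sellable i≤k.
r[1] = 8
r[2] = 16  (first piece 1, then r[1]=8)
r[3] = 24  (first piece 1, then r[2]=16)
r[4] = 32  (first piece 1, then r[3]=24)
r[5] = 40  (first piece 1, then r[4]=32)
r[6] = 48  (first piece 1, then r[5]=40)
r[7] = 56  (first piece 1, then r[6]=48)
r[8] = 64  (first piece 1, then r[7]=56)
One optimal cutting: 1 + 1 + 1 + 1 + 1 + 1 + 1 + 1 → 64.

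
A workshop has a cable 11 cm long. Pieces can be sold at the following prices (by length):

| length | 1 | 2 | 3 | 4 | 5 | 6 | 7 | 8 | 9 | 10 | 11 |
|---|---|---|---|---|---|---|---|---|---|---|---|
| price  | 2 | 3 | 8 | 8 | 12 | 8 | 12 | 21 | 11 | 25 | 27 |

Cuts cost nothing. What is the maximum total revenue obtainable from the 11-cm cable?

Let v[k] be the best obtainable value from length k. For each k, try every first piece i and keep the best of price[i] + v[k−i].
v[1] = 2
v[2] = max(2+2, 3+0) = 4
v[3] = max(2+4, 3+2, 8+0) = 8
v[4] = max(2+8, 3+4, 8+2, 8+0) = 10
v[5] = max(2+10, 3+8, 8+4, 8+2, 12+0) = 12
v[6] = max(2+12, 3+10, 8+8, 8+4, 12+2, 8+0) = 16
v[7] = max(2+16, 3+12, 8+10, …, 8+2, 12+0) = 18
v[8] = max(2+18, 3+16, 8+12, …, 12+2, 21+0) = 21
v[9] = max(2+21, 3+18, 8+16, …, 21+2, 11+0) = 24
v[10] = max(2+24, 3+21, 8+18, …, 11+2, 25+0) = 26
v[11] = max(2+26, 3+24, 8+21, …, 25+2, 27+0) = 29
One optimal cutting: 8 + 3 → €21 + €8 = €29.

29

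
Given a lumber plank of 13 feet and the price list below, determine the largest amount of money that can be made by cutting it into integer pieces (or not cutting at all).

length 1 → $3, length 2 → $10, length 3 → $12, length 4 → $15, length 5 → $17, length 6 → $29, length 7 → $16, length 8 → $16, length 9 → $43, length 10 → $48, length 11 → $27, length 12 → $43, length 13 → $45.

63

Let R[k] be the best obtainable value from length k. For each k, try every first piece i and keep the best of price[i] + R[k−i].
R[1] = 3
R[2] = 10
R[3] = 13  (first piece 1, then R[2]=10)
R[4] = 20  (first piece 2, then R[2]=10)
R[5] = 23  (first piece 1, then R[4]=20)
R[6] = 30  (first piece 2, then R[4]=20)
R[7] = 33  (first piece 1, then R[6]=30)
R[8] = 40  (first piece 2, then R[6]=30)
R[9] = 43  (first piece 1, then R[8]=40)
R[10] = 50  (first piece 2, then R[8]=40)
R[11] = 53  (first piece 1, then R[10]=50)
R[12] = 60  (first piece 2, then R[10]=50)
R[13] = 63  (first piece 1, then R[12]=60)
One optimal cutting: 2 + 2 + 2 + 2 + 2 + 2 + 1 → $10 + $10 + $10 + $10 + $10 + $10 + $3 = $63.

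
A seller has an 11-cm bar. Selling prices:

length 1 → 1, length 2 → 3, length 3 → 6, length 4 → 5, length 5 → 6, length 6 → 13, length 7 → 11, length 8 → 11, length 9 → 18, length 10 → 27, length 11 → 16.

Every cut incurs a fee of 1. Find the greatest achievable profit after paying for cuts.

Build net[k] bottom-up: net[k] = max over allowed piece i of (p[i] + net[k−i]) − 1 per cut.
net[1] = 1
net[2] = 3
net[3] = 6
net[4] = 6  (first piece 1, then net[3]=6)
net[5] = 8  (first piece 2, then net[3]=6)
net[6] = 13
net[7] = 13  (first piece 1, then net[6]=13)
net[8] = 15  (first piece 2, then net[6]=13)
net[9] = 18  (first piece 3, then net[6]=13)
net[10] = 27
net[11] = 27  (first piece 1, then net[10]=27)
One optimal plan: pieces 10 + 1 (1 cut) → 28 − 1 = 27.

27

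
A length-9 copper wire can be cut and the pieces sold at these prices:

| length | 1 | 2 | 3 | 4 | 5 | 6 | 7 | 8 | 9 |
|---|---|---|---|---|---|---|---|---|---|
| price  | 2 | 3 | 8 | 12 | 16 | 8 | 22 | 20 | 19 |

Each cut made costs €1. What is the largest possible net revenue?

27

Build r[k] bottom-up: r[k] = max over allowed piece i of (p[i] + r[k−i]) − 1 per cut.
r[1] = 2
r[2] = max(2+2-1, 3+0) = 3
r[3] = max(2+3-1, 3+2-1, 8+0) = 8
r[4] = max(2+8-1, 3+3-1, 8+2-1, 12+0) = 12
r[5] = max(2+12-1, 3+8-1, 8+3-1, 12+2-1, 16+0) = 16
r[6] = max(2+16-1, 3+12-1, 8+8-1, 12+3-1, 16+2-1, 8+0) = 17
r[7] = max(2+17-1, 3+16-1, 8+12-1, …, 8+2-1, 22+0) = 22
r[8] = max(2+22-1, 3+17-1, 8+16-1, …, 22+2-1, 20+0) = 23
r[9] = max(2+23-1, 3+22-1, 8+17-1, …, 20+2-1, 19+0) = 27
One optimal plan: pieces 5 + 4 (1 cut) → €28 − €1 = €27.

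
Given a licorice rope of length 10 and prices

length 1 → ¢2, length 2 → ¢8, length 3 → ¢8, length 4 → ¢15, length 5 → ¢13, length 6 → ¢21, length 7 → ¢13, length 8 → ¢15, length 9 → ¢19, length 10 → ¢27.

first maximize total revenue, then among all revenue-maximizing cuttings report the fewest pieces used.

5

Let r[k] be the best obtainable value from length k. For each k, try every first piece i and keep the best of price[i] + r[k−i].
r[1] = 2
r[2] = max(2+2, 8+0) = 8
r[3] = max(2+8, 8+2, 8+0) = 10
r[4] = max(2+10, 8+8, 8+2, 15+0) = 16
r[5] = max(2+16, 8+10, 8+8, 15+2, 13+0) = 18
r[6] = max(2+18, 8+16, 8+10, 15+8, 13+2, 21+0) = 24
r[7] = max(2+24, 8+18, 8+16, …, 21+2, 13+0) = 26
r[8] = max(2+26, 8+24, 8+18, …, 13+2, 15+0) = 32
r[9] = max(2+32, 8+26, 8+24, …, 15+2, 19+0) = 34
r[10] = max(2+34, 8+32, 8+26, …, 19+2, 27+0) = 40
Maximum revenue is ¢40.
Now minimize piece count subject to staying optimal: for each k, pieces[k] = 1 + min over i with p[i]+r[k−i]=r[k] of pieces[k−i].
pieces[7] = 4
pieces[8] = 4
pieces[9] = 5
pieces[10] = 5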